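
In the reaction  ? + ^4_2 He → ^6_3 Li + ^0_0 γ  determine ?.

deuteron

Conserve mass number: A + 4 = 6 + 0, so A = 2.
Conserve atomic number: Z + 2 = 3 + 0, so Z = 1.
A = 2 and Z = 1 is ^2_1 H — a deuteron.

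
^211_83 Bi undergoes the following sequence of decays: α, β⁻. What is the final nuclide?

Start: (A, Z) = (211, 83).
After α: (207, 81).
After β⁻: (207, 82).
Z = 82 is lead.

Pb-207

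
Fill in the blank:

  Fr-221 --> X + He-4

Conserve mass number: 221 = A + 4, so A = 217.
Conserve atomic number: 87 = Z + 2, so Z = 85.
Z = 85 is astatine, so the species is At-217.

At-217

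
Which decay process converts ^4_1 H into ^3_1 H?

neutron emission

ΔA = 3 − 4 = -1; ΔZ = 1 − 1 = +0.
A drops by 1 with Z unchanged — a neutron was emitted.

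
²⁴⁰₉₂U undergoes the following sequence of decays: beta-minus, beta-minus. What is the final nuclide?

Pu-240

Start: (A, Z) = (240, 92).
After β⁻: (240, 93).
After β⁻: (240, 94).
Z = 94 is plutonium.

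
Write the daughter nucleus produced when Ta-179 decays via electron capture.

Hf-179

Electron capture: mass number changes by +0, atomic number by -1.
A: 179 = 179; Z: 73 − 1 = 72.
Z = 72 is hafnium, so the daughter is Hf-179.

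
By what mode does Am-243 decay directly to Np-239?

alpha decay

ΔA = 239 − 243 = -4; ΔZ = 93 − 95 = -2.
A drops by 4 and Z drops by 2 — the signature of alpha emission.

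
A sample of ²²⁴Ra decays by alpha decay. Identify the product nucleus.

Rn-220

Alpha decay: mass number changes by -4, atomic number by -2.
A: 224 − 4 = 220; Z: 88 − 2 = 86.
Z = 86 is radon, so the daughter is ²²⁰Rn.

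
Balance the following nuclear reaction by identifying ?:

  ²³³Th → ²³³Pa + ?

beta-minus particle

Conserve mass number: 233 = 233 + A, so A = 0.
Conserve atomic number: 90 = 91 + Z, so Z = -1.
A = 0 and Z = -1 is e⁻ — a beta-minus particle.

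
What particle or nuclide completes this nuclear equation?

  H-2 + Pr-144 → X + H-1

Pr-145

Conserve mass number: 2 + 144 = A + 1, so A = 145.
Conserve atomic number: 1 + 59 = Z + 1, so Z = 59.
Z = 59 is praseodymium, so the species is Pr-145.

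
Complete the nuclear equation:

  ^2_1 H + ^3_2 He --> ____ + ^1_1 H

He-4

Conserve mass number: 2 + 3 = A + 1, so A = 4.
Conserve atomic number: 1 + 2 = Z + 1, so Z = 2.
A = 4 and Z = 2 is ^4_2 He — an alpha particle.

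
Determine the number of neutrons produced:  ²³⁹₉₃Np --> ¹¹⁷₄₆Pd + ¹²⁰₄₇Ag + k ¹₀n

Conserve mass number: 239 = 117 + 120 + k, so k = 239 − 237 = 2.
Check atomic number: 93 = 46 + 47 + 0 = 93. ✓

2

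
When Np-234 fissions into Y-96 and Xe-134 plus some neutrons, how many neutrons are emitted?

4

Conserve mass number: 234 = 96 + 134 + k, so k = 234 − 230 = 4.
Check atomic number: 93 = 39 + 54 + 0 = 93. ✓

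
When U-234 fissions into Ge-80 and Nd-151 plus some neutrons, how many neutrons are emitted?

3

Conserve mass number: 234 = 80 + 151 + k, so k = 234 − 231 = 3.
Check atomic number: 92 = 32 + 60 + 0 = 92. ✓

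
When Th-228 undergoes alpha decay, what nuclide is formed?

Ra-224

Alpha decay: mass number changes by -4, atomic number by -2.
A: 228 − 4 = 224; Z: 90 − 2 = 88.
Z = 88 is radium, so the daughter is Ra-224.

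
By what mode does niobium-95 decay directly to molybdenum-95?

beta-minus decay

ΔA = 95 − 95 = 0; ΔZ = 42 − 41 = +1.
A is unchanged and Z rises by 1 — a neutron has become a proton (β⁻ decay).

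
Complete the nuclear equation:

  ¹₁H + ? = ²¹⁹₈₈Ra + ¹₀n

Conserve mass number: 1 + A = 219 + 1, so A = 219.
Conserve atomic number: 1 + Z = 88 + 0, so Z = 87.
Z = 87 is francium, so the species is ²¹⁹₈₇Fr.

Fr-219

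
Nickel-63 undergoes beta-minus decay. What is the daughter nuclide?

Cu-63

Beta-minus decay: mass number changes by +0, atomic number by +1.
A: 63 = 63; Z: 28 + 1 = 29.
Z = 29 is copper, so the daughter is copper-63.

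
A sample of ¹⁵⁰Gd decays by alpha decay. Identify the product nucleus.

Sm-146

Alpha decay: mass number changes by -4, atomic number by -2.
A: 150 − 4 = 146; Z: 64 − 2 = 62.
Z = 62 is samarium, so the daughter is ¹⁴⁶Sm.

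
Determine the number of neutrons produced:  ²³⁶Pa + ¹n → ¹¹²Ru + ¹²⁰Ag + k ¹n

5

Conserve mass number: 237 = 112 + 120 + k, so k = 237 − 232 = 5.
Check atomic number: 91 = 44 + 47 + 0 = 91. ✓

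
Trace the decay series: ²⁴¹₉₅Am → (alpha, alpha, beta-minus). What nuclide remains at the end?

Start: (A, Z) = (241, 95).
After α: (237, 93).
After α: (233, 91).
After β⁻: (233, 92).
Z = 92 is uranium.

U-233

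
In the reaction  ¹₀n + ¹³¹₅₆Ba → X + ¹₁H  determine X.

Cs-131

Conserve mass number: 1 + 131 = A + 1, so A = 131.
Conserve atomic number: 0 + 56 = Z + 1, so Z = 55.
Z = 55 is caesium, so the species is ¹³¹₅₅Cs.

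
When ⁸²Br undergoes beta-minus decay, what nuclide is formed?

Kr-82

Beta-minus decay: mass number changes by +0, atomic number by +1.
A: 82 = 82; Z: 35 + 1 = 36.
Z = 36 is krypton, so the daughter is ⁸²Kr.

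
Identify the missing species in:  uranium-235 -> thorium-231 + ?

alpha particle

Conserve mass number: 235 = 231 + A, so A = 4.
Conserve atomic number: 92 = 90 + Z, so Z = 2.
A = 4 and Z = 2 is helium-4 — an alpha particle.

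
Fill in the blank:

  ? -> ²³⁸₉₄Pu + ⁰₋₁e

Conserve mass number: A = 238 + 0, so A = 238.
Conserve atomic number: Z = 94 − 1, so Z = 93.
Z = 93 is neptunium, so the species is ²³⁸₉₃Np.

Np-238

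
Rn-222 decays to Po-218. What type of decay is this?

ΔA = 218 − 222 = -4; ΔZ = 84 − 86 = -2.
A drops by 4 and Z drops by 2 — the signature of alpha emission.

alpha decay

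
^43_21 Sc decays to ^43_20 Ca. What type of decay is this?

ΔA = 43 − 43 = 0; ΔZ = 20 − 21 = -1.
A is unchanged and Z drops by 1 — a proton has become a neutron (β⁺ emission or electron capture).

beta-plus decay or electron capture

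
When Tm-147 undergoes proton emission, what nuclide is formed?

Proton emission: mass number changes by -1, atomic number by -1.
A: 147 − 1 = 146; Z: 69 − 1 = 68.
Z = 68 is erbium, so the daughter is Er-146.

Er-146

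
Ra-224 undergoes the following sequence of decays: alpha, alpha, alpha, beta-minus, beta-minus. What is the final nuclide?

Po-212

Start: (A, Z) = (224, 88).
After α: (220, 86).
After α: (216, 84).
After α: (212, 82).
After β⁻: (212, 83).
After β⁻: (212, 84).
Z = 84 is polonium.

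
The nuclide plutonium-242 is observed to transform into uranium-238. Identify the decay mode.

alpha decay

ΔA = 238 − 242 = -4; ΔZ = 92 − 94 = -2.
A drops by 4 and Z drops by 2 — the signature of alpha emission.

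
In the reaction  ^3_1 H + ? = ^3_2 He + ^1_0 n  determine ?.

proton

Conserve mass number: 3 + A = 3 + 1, so A = 1.
Conserve atomic number: 1 + Z = 2 + 0, so Z = 1.
A = 1 and Z = 1 is ^1_1 H — a proton.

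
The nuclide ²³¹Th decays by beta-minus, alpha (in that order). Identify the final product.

Ac-227

Start: (A, Z) = (231, 90).
After β⁻: (231, 91).
After α: (227, 89).
Z = 89 is actinium.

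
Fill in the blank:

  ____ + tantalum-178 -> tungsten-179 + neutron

Conserve mass number: A + 178 = 179 + 1, so A = 2.
Conserve atomic number: Z + 73 = 74 + 0, so Z = 1.
A = 2 and Z = 1 is hydrogen-2 — a deuteron.

deuteron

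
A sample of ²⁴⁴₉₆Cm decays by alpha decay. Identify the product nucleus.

Pu-240

Alpha decay: mass number changes by -4, atomic number by -2.
A: 244 − 4 = 240; Z: 96 − 2 = 94.
Z = 94 is plutonium, so the daughter is ²⁴⁰₉₄Pu.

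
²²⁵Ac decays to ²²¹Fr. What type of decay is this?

ΔA = 221 − 225 = -4; ΔZ = 87 − 89 = -2.
A drops by 4 and Z drops by 2 — the signature of alpha emission.

alpha decay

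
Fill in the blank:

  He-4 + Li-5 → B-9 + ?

gamma ray

Conserve mass number: 4 + 5 = 9 + A, so A = 0.
Conserve atomic number: 2 + 3 = 5 + Z, so Z = 0.
A = 0 and Z = 0 is γ — a gamma ray.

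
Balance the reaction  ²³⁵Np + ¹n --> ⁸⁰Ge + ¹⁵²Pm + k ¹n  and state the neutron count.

Conserve mass number: 236 = 80 + 152 + k, so k = 236 − 232 = 4.
Check atomic number: 93 = 32 + 61 + 0 = 93. ✓

4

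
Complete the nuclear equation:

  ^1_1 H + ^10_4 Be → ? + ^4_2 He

Li-7

Conserve mass number: 1 + 10 = A + 4, so A = 7.
Conserve atomic number: 1 + 4 = Z + 2, so Z = 3.
Z = 3 is lithium, so the species is ^7_3 Li.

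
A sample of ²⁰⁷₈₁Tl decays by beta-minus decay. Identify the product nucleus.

Beta-minus decay: mass number changes by +0, atomic number by +1.
A: 207 = 207; Z: 81 + 1 = 82.
Z = 82 is lead, so the daughter is ²⁰⁷₈₂Pb.

Pb-207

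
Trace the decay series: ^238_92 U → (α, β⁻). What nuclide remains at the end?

Pa-234

Start: (A, Z) = (238, 92).
After α: (234, 90).
After β⁻: (234, 91).
Z = 91 is protactinium.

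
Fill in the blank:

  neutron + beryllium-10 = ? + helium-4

He-7

Conserve mass number: 1 + 10 = A + 4, so A = 7.
Conserve atomic number: 0 + 4 = Z + 2, so Z = 2.
Z = 2 is helium, so the species is helium-7.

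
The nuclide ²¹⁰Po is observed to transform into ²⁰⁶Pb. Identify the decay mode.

alpha decay

ΔA = 206 − 210 = -4; ΔZ = 82 − 84 = -2.
A drops by 4 and Z drops by 2 — the signature of alpha emission.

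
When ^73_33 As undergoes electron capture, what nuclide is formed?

Ge-73

Electron capture: mass number changes by +0, atomic number by -1.
A: 73 = 73; Z: 33 − 1 = 32.
Z = 32 is germanium, so the daughter is ^73_32 Ge.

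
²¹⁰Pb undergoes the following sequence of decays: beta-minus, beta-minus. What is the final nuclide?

Po-210

Start: (A, Z) = (210, 82).
After β⁻: (210, 83).
After β⁻: (210, 84).
Z = 84 is polonium.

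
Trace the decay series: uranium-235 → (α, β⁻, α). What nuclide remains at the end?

Ac-227

Start: (A, Z) = (235, 92).
After α: (231, 90).
After β⁻: (231, 91).
After α: (227, 89).
Z = 89 is actinium.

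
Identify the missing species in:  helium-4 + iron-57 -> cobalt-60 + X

proton

Conserve mass number: 4 + 57 = 60 + A, so A = 1.
Conserve atomic number: 2 + 26 = 27 + Z, so Z = 1.
A = 1 and Z = 1 is hydrogen-1 — a proton.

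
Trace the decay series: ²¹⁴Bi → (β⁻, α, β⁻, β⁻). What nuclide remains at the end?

Start: (A, Z) = (214, 83).
After β⁻: (214, 84).
After α: (210, 82).
After β⁻: (210, 83).
After β⁻: (210, 84).
Z = 84 is polonium.

Po-210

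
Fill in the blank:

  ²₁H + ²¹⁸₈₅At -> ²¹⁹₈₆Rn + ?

neutron

Conserve mass number: 2 + 218 = 219 + A, so A = 1.
Conserve atomic number: 1 + 85 = 86 + Z, so Z = 0.
A = 1 and Z = 0 is ¹₀n — a neutron.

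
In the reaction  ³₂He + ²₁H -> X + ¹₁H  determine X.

Conserve mass number: 3 + 2 = A + 1, so A = 4.
Conserve atomic number: 2 + 1 = Z + 1, so Z = 2.
A = 4 and Z = 2 is ⁴₂He — an alpha particle.

He-4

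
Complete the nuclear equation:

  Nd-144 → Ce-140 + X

alpha particle

Conserve mass number: 144 = 140 + A, so A = 4.
Conserve atomic number: 60 = 58 + Z, so Z = 2.
A = 4 and Z = 2 is He-4 — an alpha particle.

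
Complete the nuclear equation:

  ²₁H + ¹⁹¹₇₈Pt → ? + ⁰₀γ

Conserve mass number: 2 + 191 = A + 0, so A = 193.
Conserve atomic number: 1 + 78 = Z + 0, so Z = 79.
Z = 79 is gold, so the species is ¹⁹³₇₉Au.

Au-193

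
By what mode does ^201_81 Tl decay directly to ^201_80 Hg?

beta-plus decay or electron capture

ΔA = 201 − 201 = 0; ΔZ = 80 − 81 = -1.
A is unchanged and Z drops by 1 — a proton has become a neutron (β⁺ emission or electron capture).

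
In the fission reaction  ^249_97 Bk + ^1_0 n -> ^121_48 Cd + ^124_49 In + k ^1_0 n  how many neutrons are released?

Conserve mass number: 250 = 121 + 124 + k, so k = 250 − 245 = 5.
Check atomic number: 97 = 48 + 49 + 0 = 97. ✓

5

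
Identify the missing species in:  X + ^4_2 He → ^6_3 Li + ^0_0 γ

deuteron

Conserve mass number: A + 4 = 6 + 0, so A = 2.
Conserve atomic number: Z + 2 = 3 + 0, so Z = 1.
A = 2 and Z = 1 is ^2_1 H — a deuteron.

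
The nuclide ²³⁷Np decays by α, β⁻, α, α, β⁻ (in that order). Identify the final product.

Ac-225

Start: (A, Z) = (237, 93).
After α: (233, 91).
After β⁻: (233, 92).
After α: (229, 90).
After α: (225, 88).
After β⁻: (225, 89).
Z = 89 is actinium.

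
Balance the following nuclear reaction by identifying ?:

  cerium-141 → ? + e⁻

Pr-141

Conserve mass number: 141 = A + 0, so A = 141.
Conserve atomic number: 58 = Z − 1, so Z = 59.
Z = 59 is praseodymium, so the species is praseodymium-141.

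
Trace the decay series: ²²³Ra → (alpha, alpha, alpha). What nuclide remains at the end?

Pb-211

Start: (A, Z) = (223, 88).
After α: (219, 86).
After α: (215, 84).
After α: (211, 82).
Z = 82 is lead.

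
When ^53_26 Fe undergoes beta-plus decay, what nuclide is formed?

Beta-plus decay: mass number changes by +0, atomic number by -1.
A: 53 = 53; Z: 26 − 1 = 25.
Z = 25 is manganese, so the daughter is ^53_25 Mn.

Mn-53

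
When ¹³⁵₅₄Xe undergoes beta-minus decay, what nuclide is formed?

Cs-135

Beta-minus decay: mass number changes by +0, atomic number by +1.
A: 135 = 135; Z: 54 + 1 = 55.
Z = 55 is caesium, so the daughter is ¹³⁵₅₅Cs.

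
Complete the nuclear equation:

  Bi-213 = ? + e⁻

Conserve mass number: 213 = A + 0, so A = 213.
Conserve atomic number: 83 = Z − 1, so Z = 84.
Z = 84 is polonium, so the species is Po-213.

Po-213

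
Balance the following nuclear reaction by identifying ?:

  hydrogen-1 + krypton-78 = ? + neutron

Rb-78

Conserve mass number: 1 + 78 = A + 1, so A = 78.
Conserve atomic number: 1 + 36 = Z + 0, so Z = 37.
Z = 37 is rubidium, so the species is rubidium-78.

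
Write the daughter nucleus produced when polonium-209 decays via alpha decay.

Pb-205

Alpha decay: mass number changes by -4, atomic number by -2.
A: 209 − 4 = 205; Z: 84 − 2 = 82.
Z = 82 is lead, so the daughter is lead-205.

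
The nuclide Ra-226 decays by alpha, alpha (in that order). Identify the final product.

Po-218

Start: (A, Z) = (226, 88).
After α: (222, 86).
After α: (218, 84).
Z = 84 is polonium.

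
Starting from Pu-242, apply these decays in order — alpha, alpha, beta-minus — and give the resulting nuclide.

Start: (A, Z) = (242, 94).
After α: (238, 92).
After α: (234, 90).
After β⁻: (234, 91).
Z = 91 is protactinium.

Pa-234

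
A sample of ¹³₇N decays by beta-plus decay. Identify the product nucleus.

C-13

Beta-plus decay: mass number changes by +0, atomic number by -1.
A: 13 = 13; Z: 7 − 1 = 6.
Z = 6 is carbon, so the daughter is ¹³₆C.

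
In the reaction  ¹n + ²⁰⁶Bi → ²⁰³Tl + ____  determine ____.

alpha particle

Conserve mass number: 1 + 206 = 203 + A, so A = 4.
Conserve atomic number: 0 + 83 = 81 + Z, so Z = 2.
A = 4 and Z = 2 is ⁴He — an alpha particle.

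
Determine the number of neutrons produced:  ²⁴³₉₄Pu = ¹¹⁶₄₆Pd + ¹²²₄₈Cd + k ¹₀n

Conserve mass number: 243 = 116 + 122 + k, so k = 243 − 238 = 5.
Check atomic number: 94 = 46 + 48 + 0 = 94. ✓

5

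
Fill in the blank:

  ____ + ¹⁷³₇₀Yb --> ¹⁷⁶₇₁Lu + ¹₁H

Conserve mass number: A + 173 = 176 + 1, so A = 4.
Conserve atomic number: Z + 70 = 71 + 1, so Z = 2.
A = 4 and Z = 2 is ⁴₂He — an alpha particle.

alpha particle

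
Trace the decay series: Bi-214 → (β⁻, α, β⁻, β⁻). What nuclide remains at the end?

Po-210

Start: (A, Z) = (214, 83).
After β⁻: (214, 84).
After α: (210, 82).
After β⁻: (210, 83).
After β⁻: (210, 84).
Z = 84 is polonium.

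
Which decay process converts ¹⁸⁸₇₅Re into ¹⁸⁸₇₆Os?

beta-minus decay

ΔA = 188 − 188 = 0; ΔZ = 76 − 75 = +1.
A is unchanged and Z rises by 1 — a neutron has become a proton (β⁻ decay).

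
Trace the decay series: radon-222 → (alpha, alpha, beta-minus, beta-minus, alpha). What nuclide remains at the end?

Start: (A, Z) = (222, 86).
After α: (218, 84).
After α: (214, 82).
After β⁻: (214, 83).
After β⁻: (214, 84).
After α: (210, 82).
Z = 82 is lead.

Pb-210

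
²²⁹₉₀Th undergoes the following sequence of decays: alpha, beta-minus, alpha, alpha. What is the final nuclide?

At-217

Start: (A, Z) = (229, 90).
After α: (225, 88).
After β⁻: (225, 89).
After α: (221, 87).
After α: (217, 85).
Z = 85 is astatine.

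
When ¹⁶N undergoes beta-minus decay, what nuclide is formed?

O-16

Beta-minus decay: mass number changes by +0, atomic number by +1.
A: 16 = 16; Z: 7 + 1 = 8.
Z = 8 is oxygen, so the daughter is ¹⁶O.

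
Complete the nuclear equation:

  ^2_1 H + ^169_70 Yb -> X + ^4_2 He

Tm-167

Conserve mass number: 2 + 169 = A + 4, so A = 167.
Conserve atomic number: 1 + 70 = Z + 2, so Z = 69.
Z = 69 is thulium, so the species is ^167_69 Tm.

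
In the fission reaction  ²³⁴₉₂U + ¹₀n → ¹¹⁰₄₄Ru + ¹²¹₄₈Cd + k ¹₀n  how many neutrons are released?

Conserve mass number: 235 = 110 + 121 + k, so k = 235 − 231 = 4.
Check atomic number: 92 = 44 + 48 + 0 = 92. ✓

4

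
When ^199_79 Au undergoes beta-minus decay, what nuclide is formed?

Beta-minus decay: mass number changes by +0, atomic number by +1.
A: 199 = 199; Z: 79 + 1 = 80.
Z = 80 is mercury, so the daughter is ^199_80 Hg.

Hg-199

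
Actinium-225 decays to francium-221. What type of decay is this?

alpha decay

ΔA = 221 − 225 = -4; ΔZ = 87 − 89 = -2.
A drops by 4 and Z drops by 2 — the signature of alpha emission.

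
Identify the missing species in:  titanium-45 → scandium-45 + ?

Conserve mass number: 45 = 45 + A, so A = 0.
Conserve atomic number: 22 = 21 + Z, so Z = 1.
A = 0 and Z = 1 is e⁺ — a positron.

positron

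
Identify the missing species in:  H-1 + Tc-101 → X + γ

Conserve mass number: 1 + 101 = A + 0, so A = 102.
Conserve atomic number: 1 + 43 = Z + 0, so Z = 44.
Z = 44 is ruthenium, so the species is Ru-102.

Ru-102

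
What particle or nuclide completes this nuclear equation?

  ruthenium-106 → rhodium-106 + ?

Conserve mass number: 106 = 106 + A, so A = 0.
Conserve atomic number: 44 = 45 + Z, so Z = -1.
A = 0 and Z = -1 is e⁻ — a beta-minus particle.

beta-minus particle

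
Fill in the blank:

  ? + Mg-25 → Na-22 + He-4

proton

Conserve mass number: A + 25 = 22 + 4, so A = 1.
Conserve atomic number: Z + 12 = 11 + 2, so Z = 1.
A = 1 and Z = 1 is H-1 — a proton.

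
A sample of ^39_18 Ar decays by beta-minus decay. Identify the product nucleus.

Beta-minus decay: mass number changes by +0, atomic number by +1.
A: 39 = 39; Z: 18 + 1 = 19.
Z = 19 is potassium, so the daughter is ^39_19 K.

K-39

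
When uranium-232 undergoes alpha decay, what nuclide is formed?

Th-228

Alpha decay: mass number changes by -4, atomic number by -2.
A: 232 − 4 = 228; Z: 92 − 2 = 90.
Z = 90 is thorium, so the daughter is thorium-228.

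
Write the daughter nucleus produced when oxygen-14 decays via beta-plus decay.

Beta-plus decay: mass number changes by +0, atomic number by -1.
A: 14 = 14; Z: 8 − 1 = 7.
Z = 7 is nitrogen, so the daughter is nitrogen-14.

N-14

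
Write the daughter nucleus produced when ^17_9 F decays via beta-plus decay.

O-17

Beta-plus decay: mass number changes by +0, atomic number by -1.
A: 17 = 17; Z: 9 − 1 = 8.
Z = 8 is oxygen, so the daughter is ^17_8 O.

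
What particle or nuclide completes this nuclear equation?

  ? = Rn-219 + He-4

Conserve mass number: A = 219 + 4, so A = 223.
Conserve atomic number: Z = 86 + 2, so Z = 88.
Z = 88 is radium, so the species is Ra-223.

Ra-223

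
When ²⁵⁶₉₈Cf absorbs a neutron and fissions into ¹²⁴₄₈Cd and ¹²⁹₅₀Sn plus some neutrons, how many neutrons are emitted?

Conserve mass number: 257 = 124 + 129 + k, so k = 257 − 253 = 4.
Check atomic number: 98 = 48 + 50 + 0 = 98. ✓

4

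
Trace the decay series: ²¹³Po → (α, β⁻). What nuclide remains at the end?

Start: (A, Z) = (213, 84).
After α: (209, 82).
After β⁻: (209, 83).
Z = 83 is bismuth.

Bi-209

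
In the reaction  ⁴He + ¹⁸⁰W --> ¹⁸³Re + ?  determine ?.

Conserve mass number: 4 + 180 = 183 + A, so A = 1.
Conserve atomic number: 2 + 74 = 75 + Z, so Z = 1.
A = 1 and Z = 1 is ¹H — a proton.

proton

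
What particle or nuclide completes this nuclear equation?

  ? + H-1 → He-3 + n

triton

Conserve mass number: A + 1 = 3 + 1, so A = 3.
Conserve atomic number: Z + 1 = 2 + 0, so Z = 1.
A = 3 and Z = 1 is H-3 — a triton.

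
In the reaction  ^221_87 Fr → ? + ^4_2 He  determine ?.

At-217

Conserve mass number: 221 = A + 4, so A = 217.
Conserve atomic number: 87 = Z + 2, so Z = 85.
Z = 85 is astatine, so the species is ^217_85 At.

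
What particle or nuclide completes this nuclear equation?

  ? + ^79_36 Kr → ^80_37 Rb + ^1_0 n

deuteron

Conserve mass number: A + 79 = 80 + 1, so A = 2.
Conserve atomic number: Z + 36 = 37 + 0, so Z = 1.
A = 2 and Z = 1 is ^2_1 H — a deuteron.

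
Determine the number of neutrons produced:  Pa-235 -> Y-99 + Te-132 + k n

Conserve mass number: 235 = 99 + 132 + k, so k = 235 − 231 = 4.
Check atomic number: 91 = 39 + 52 + 0 = 91. ✓

4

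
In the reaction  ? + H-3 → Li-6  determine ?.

Conserve mass number: A + 3 = 6, so A = 3.
Conserve atomic number: Z + 1 = 3, so Z = 2.
Z = 2 is helium, so the species is He-3.

He-3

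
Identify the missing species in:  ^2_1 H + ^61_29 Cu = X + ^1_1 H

Conserve mass number: 2 + 61 = A + 1, so A = 62.
Conserve atomic number: 1 + 29 = Z + 1, so Z = 29.
Z = 29 is copper, so the species is ^62_29 Cu.

Cu-62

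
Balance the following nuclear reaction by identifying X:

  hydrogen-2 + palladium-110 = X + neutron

Conserve mass number: 2 + 110 = A + 1, so A = 111.
Conserve atomic number: 1 + 46 = Z + 0, so Z = 47.
Z = 47 is silver, so the species is silver-111.

Ag-111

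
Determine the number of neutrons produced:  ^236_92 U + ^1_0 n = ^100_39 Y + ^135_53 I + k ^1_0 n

2

Conserve mass number: 237 = 100 + 135 + k, so k = 237 − 235 = 2.
Check atomic number: 92 = 39 + 53 + 0 = 92. ✓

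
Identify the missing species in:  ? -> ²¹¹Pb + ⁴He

Conserve mass number: A = 211 + 4, so A = 215.
Conserve atomic number: Z = 82 + 2, so Z = 84.
Z = 84 is polonium, so the species is ²¹⁵Po.

Po-215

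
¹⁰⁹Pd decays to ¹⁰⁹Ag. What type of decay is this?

ΔA = 109 − 109 = 0; ΔZ = 47 − 46 = +1.
A is unchanged and Z rises by 1 — a neutron has become a proton (β⁻ decay).

beta-minus decay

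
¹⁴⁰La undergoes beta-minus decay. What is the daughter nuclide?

Ce-140

Beta-minus decay: mass number changes by +0, atomic number by +1.
A: 140 = 140; Z: 57 + 1 = 58.
Z = 58 is cerium, so the daughter is ¹⁴⁰Ce.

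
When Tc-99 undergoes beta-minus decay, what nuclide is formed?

Ru-99

Beta-minus decay: mass number changes by +0, atomic number by +1.
A: 99 = 99; Z: 43 + 1 = 44.
Z = 44 is ruthenium, so the daughter is Ru-99.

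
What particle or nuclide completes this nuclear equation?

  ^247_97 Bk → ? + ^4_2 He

Am-243

Conserve mass number: 247 = A + 4, so A = 243.
Conserve atomic number: 97 = Z + 2, so Z = 95.
Z = 95 is americium, so the species is ^243_95 Am.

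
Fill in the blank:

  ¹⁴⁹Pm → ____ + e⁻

Conserve mass number: 149 = A + 0, so A = 149.
Conserve atomic number: 61 = Z − 1, so Z = 62.
Z = 62 is samarium, so the species is ¹⁴⁹Sm.

Sm-149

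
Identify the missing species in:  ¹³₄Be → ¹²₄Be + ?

neutron

Conserve mass number: 13 = 12 + A, so A = 1.
Conserve atomic number: 4 = 4 + Z, so Z = 0.
A = 1 and Z = 0 is ¹₀n — a neutron.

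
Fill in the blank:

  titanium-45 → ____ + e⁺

Conserve mass number: 45 = A + 0, so A = 45.
Conserve atomic number: 22 = Z + 1, so Z = 21.
Z = 21 is scandium, so the species is scandium-45.

Sc-45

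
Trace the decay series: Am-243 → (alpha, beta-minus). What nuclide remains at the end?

Pu-239

Start: (A, Z) = (243, 95).
After α: (239, 93).
After β⁻: (239, 94).
Z = 94 is plutonium.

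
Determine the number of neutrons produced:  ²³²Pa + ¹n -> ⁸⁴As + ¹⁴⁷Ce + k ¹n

Conserve mass number: 233 = 84 + 147 + k, so k = 233 − 231 = 2.
Check atomic number: 91 = 33 + 58 + 0 = 91. ✓

2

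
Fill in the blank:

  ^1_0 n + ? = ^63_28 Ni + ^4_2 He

Conserve mass number: 1 + A = 63 + 4, so A = 66.
Conserve atomic number: 0 + Z = 28 + 2, so Z = 30.
Z = 30 is zinc, so the species is ^66_30 Zn.

Zn-66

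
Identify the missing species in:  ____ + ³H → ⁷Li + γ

alpha particle

Conserve mass number: A + 3 = 7 + 0, so A = 4.
Conserve atomic number: Z + 1 = 3 + 0, so Z = 2.
A = 4 and Z = 2 is ⁴He — an alpha particle.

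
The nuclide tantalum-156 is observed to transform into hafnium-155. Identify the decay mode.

ΔA = 155 − 156 = -1; ΔZ = 72 − 73 = -1.
A drops by 1 and Z drops by 1 — a proton was emitted.

proton emission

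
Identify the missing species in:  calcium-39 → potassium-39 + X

Conserve mass number: 39 = 39 + A, so A = 0.
Conserve atomic number: 20 = 19 + Z, so Z = 1.
A = 0 and Z = 1 is e⁺ — a positron.

positron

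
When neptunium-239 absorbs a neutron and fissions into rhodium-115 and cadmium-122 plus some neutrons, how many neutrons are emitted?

Conserve mass number: 240 = 115 + 122 + k, so k = 240 − 237 = 3.
Check atomic number: 93 = 45 + 48 + 0 = 93. ✓

3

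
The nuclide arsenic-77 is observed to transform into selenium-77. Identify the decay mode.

beta-minus decay

ΔA = 77 − 77 = 0; ΔZ = 34 − 33 = +1.
A is unchanged and Z rises by 1 — a neutron has become a proton (β⁻ decay).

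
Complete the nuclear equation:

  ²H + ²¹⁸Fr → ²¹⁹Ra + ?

neutron

Conserve mass number: 2 + 218 = 219 + A, so A = 1.
Conserve atomic number: 1 + 87 = 88 + Z, so Z = 0.
A = 1 and Z = 0 is ¹n — a neutron.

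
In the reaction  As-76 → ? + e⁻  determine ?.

Conserve mass number: 76 = A + 0, so A = 76.
Conserve atomic number: 33 = Z − 1, so Z = 34.
Z = 34 is selenium, so the species is Se-76.

Se-76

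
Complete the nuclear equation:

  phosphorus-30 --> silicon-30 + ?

Conserve mass number: 30 = 30 + A, so A = 0.
Conserve atomic number: 15 = 14 + Z, so Z = 1.
A = 0 and Z = 1 is e⁺ — a positron.

positron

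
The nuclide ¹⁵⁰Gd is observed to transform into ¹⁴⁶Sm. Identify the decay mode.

alpha decay

ΔA = 146 − 150 = -4; ΔZ = 62 − 64 = -2.
A drops by 4 and Z drops by 2 — the signature of alpha emission.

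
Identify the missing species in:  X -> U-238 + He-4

Pu-242

Conserve mass number: A = 238 + 4, so A = 242.
Conserve atomic number: Z = 92 + 2, so Z = 94.
Z = 94 is plutonium, so the species is Pu-242.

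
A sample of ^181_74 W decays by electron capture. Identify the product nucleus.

Electron capture: mass number changes by +0, atomic number by -1.
A: 181 = 181; Z: 74 − 1 = 73.
Z = 73 is tantalum, so the daughter is ^181_73 Ta.

Ta-181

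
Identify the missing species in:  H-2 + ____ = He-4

Conserve mass number: 2 + A = 4, so A = 2.
Conserve atomic number: 1 + Z = 2, so Z = 1.
A = 2 and Z = 1 is H-2 — a deuteron.

deuteron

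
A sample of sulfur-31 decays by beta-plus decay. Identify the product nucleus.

Beta-plus decay: mass number changes by +0, atomic number by -1.
A: 31 = 31; Z: 16 − 1 = 15.
Z = 15 is phosphorus, so the daughter is phosphorus-31.

P-31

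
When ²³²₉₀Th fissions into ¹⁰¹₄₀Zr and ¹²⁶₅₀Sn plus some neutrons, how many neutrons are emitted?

5

Conserve mass number: 232 = 101 + 126 + k, so k = 232 − 227 = 5.
Check atomic number: 90 = 40 + 50 + 0 = 90. ✓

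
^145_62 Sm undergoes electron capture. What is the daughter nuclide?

Pm-145

Electron capture: mass number changes by +0, atomic number by -1.
A: 145 = 145; Z: 62 − 1 = 61.
Z = 61 is promethium, so the daughter is ^145_61 Pm.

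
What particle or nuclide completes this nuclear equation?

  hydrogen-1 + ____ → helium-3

Conserve mass number: 1 + A = 3, so A = 2.
Conserve atomic number: 1 + Z = 2, so Z = 1.
A = 2 and Z = 1 is hydrogen-2 — a deuteron.

deuteron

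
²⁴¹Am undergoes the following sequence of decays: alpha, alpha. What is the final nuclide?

Start: (A, Z) = (241, 95).
After α: (237, 93).
After α: (233, 91).
Z = 91 is protactinium.

Pa-233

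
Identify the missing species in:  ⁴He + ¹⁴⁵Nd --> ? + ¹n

Conserve mass number: 4 + 145 = A + 1, so A = 148.
Conserve atomic number: 2 + 60 = Z + 0, so Z = 62.
Z = 62 is samarium, so the species is ¹⁴⁸Sm.

Sm-148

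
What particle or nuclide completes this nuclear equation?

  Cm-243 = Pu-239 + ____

Conserve mass number: 243 = 239 + A, so A = 4.
Conserve atomic number: 96 = 94 + Z, so Z = 2.
A = 4 and Z = 2 is He-4 — an alpha particle.

alpha particle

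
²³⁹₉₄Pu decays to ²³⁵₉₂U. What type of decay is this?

ΔA = 235 − 239 = -4; ΔZ = 92 − 94 = -2.
A drops by 4 and Z drops by 2 — the signature of alpha emission.

alpha decay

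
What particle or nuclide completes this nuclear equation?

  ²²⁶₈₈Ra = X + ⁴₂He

Rn-222

Conserve mass number: 226 = A + 4, so A = 222.
Conserve atomic number: 88 = Z + 2, so Z = 86.
Z = 86 is radon, so the species is ²²²₈₆Rn.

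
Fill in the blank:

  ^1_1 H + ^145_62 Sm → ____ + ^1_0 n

Conserve mass number: 1 + 145 = A + 1, so A = 145.
Conserve atomic number: 1 + 62 = Z + 0, so Z = 63.
Z = 63 is europium, so the species is ^145_63 Eu.

Eu-145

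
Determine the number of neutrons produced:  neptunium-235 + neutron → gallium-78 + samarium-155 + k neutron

Conserve mass number: 236 = 78 + 155 + k, so k = 236 − 233 = 3.
Check atomic number: 93 = 31 + 62 + 0 = 93. ✓

3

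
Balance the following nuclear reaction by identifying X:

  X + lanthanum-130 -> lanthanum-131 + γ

Conserve mass number: A + 130 = 131 + 0, so A = 1.
Conserve atomic number: Z + 57 = 57 + 0, so Z = 0.
A = 1 and Z = 0 is neutron — a neutron.

neutron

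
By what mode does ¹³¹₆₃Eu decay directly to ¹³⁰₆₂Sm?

ΔA = 130 − 131 = -1; ΔZ = 62 − 63 = -1.
A drops by 1 and Z drops by 1 — a proton was emitted.

proton emission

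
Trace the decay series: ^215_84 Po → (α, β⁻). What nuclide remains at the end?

Start: (A, Z) = (215, 84).
After α: (211, 82).
After β⁻: (211, 83).
Z = 83 is bismuth.

Bi-211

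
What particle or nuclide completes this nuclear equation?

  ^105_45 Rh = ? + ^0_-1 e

Conserve mass number: 105 = A + 0, so A = 105.
Conserve atomic number: 45 = Z − 1, so Z = 46.
Z = 46 is palladium, so the species is ^105_46 Pd.

Pd-105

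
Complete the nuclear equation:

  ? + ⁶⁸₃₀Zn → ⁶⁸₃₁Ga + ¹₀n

proton

Conserve mass number: A + 68 = 68 + 1, so A = 1.
Conserve atomic number: Z + 30 = 31 + 0, so Z = 1.
A = 1 and Z = 1 is ¹₁H — a proton.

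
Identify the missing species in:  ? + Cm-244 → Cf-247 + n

alpha particle

Conserve mass number: A + 244 = 247 + 1, so A = 4.
Conserve atomic number: Z + 96 = 98 + 0, so Z = 2.
A = 4 and Z = 2 is He-4 — an alpha particle.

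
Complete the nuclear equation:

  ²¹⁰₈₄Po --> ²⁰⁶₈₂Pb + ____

alpha particle

Conserve mass number: 210 = 206 + A, so A = 4.
Conserve atomic number: 84 = 82 + Z, so Z = 2.
A = 4 and Z = 2 is ⁴₂He — an alpha particle.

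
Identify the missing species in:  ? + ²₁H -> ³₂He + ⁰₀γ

proton

Conserve mass number: A + 2 = 3 + 0, so A = 1.
Conserve atomic number: Z + 1 = 2 + 0, so Z = 1.
A = 1 and Z = 1 is ¹₁H — a proton.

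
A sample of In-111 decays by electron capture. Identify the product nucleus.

Electron capture: mass number changes by +0, atomic number by -1.
A: 111 = 111; Z: 49 − 1 = 48.
Z = 48 is cadmium, so the daughter is Cd-111.

Cd-111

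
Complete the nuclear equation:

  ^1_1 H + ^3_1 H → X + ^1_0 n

Conserve mass number: 1 + 3 = A + 1, so A = 3.
Conserve atomic number: 1 + 1 = Z + 0, so Z = 2.
Z = 2 is helium, so the species is ^3_2 He.

He-3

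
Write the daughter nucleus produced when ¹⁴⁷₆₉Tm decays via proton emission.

Er-146

Proton emission: mass number changes by -1, atomic number by -1.
A: 147 − 1 = 146; Z: 69 − 1 = 68.
Z = 68 is erbium, so the daughter is ¹⁴⁶₆₈Er.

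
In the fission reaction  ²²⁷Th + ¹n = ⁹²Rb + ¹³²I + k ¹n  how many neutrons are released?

Conserve mass number: 228 = 92 + 132 + k, so k = 228 − 224 = 4.
Check atomic number: 90 = 37 + 53 + 0 = 90. ✓

4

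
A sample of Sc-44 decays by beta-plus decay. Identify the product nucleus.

Ca-44

Beta-plus decay: mass number changes by +0, atomic number by -1.
A: 44 = 44; Z: 21 − 1 = 20.
Z = 20 is calcium, so the daughter is Ca-44.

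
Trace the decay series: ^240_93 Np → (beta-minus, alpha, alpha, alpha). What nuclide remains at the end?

Ra-228

Start: (A, Z) = (240, 93).
After β⁻: (240, 94).
After α: (236, 92).
After α: (232, 90).
After α: (228, 88).
Z = 88 is radium.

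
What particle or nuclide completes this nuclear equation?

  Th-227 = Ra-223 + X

alpha particle

Conserve mass number: 227 = 223 + A, so A = 4.
Conserve atomic number: 90 = 88 + Z, so Z = 2.
A = 4 and Z = 2 is He-4 — an alpha particle.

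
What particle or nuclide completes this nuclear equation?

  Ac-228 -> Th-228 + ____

Conserve mass number: 228 = 228 + A, so A = 0.
Conserve atomic number: 89 = 90 + Z, so Z = -1.
A = 0 and Z = -1 is e⁻ — a beta-minus particle.

beta-minus particle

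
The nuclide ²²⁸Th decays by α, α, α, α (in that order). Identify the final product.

Start: (A, Z) = (228, 90).
After α: (224, 88).
After α: (220, 86).
After α: (216, 84).
After α: (212, 82).
Z = 82 is lead.

Pb-212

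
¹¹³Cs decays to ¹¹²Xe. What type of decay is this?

ΔA = 112 − 113 = -1; ΔZ = 54 − 55 = -1.
A drops by 1 and Z drops by 1 — a proton was emitted.

proton emission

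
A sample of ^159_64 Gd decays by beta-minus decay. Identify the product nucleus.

Beta-minus decay: mass number changes by +0, atomic number by +1.
A: 159 = 159; Z: 64 + 1 = 65.
Z = 65 is terbium, so the daughter is ^159_65 Tb.

Tb-159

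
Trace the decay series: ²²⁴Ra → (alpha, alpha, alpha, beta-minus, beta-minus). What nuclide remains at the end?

Po-212

Start: (A, Z) = (224, 88).
After α: (220, 86).
After α: (216, 84).
After α: (212, 82).
After β⁻: (212, 83).
After β⁻: (212, 84).
Z = 84 is polonium.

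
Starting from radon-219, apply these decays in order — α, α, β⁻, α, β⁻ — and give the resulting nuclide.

Pb-207

Start: (A, Z) = (219, 86).
After α: (215, 84).
After α: (211, 82).
After β⁻: (211, 83).
After α: (207, 81).
After β⁻: (207, 82).
Z = 82 is lead.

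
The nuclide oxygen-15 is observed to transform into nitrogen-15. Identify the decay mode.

beta-plus decay or electron capture

ΔA = 15 − 15 = 0; ΔZ = 7 − 8 = -1.
A is unchanged and Z drops by 1 — a proton has become a neutron (β⁺ emission or electron capture).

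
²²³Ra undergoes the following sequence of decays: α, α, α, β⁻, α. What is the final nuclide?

Start: (A, Z) = (223, 88).
After α: (219, 86).
After α: (215, 84).
After α: (211, 82).
After β⁻: (211, 83).
After α: (207, 81).
Z = 81 is thallium.

Tl-207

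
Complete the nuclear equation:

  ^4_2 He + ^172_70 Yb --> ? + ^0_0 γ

Hf-176

Conserve mass number: 4 + 172 = A + 0, so A = 176.
Conserve atomic number: 2 + 70 = Z + 0, so Z = 72.
Z = 72 is hafnium, so the species is ^176_72 Hf.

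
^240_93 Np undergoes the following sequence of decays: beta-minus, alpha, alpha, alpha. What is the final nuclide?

Start: (A, Z) = (240, 93).
After β⁻: (240, 94).
After α: (236, 92).
After α: (232, 90).
After α: (228, 88).
Z = 88 is radium.

Ra-228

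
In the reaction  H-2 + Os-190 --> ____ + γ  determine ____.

Ir-192

Conserve mass number: 2 + 190 = A + 0, so A = 192.
Conserve atomic number: 1 + 76 = Z + 0, so Z = 77.
Z = 77 is iridium, so the species is Ir-192.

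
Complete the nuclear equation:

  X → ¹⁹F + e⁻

O-19

Conserve mass number: A = 19 + 0, so A = 19.
Conserve atomic number: Z = 9 − 1, so Z = 8.
Z = 8 is oxygen, so the species is ¹⁹O.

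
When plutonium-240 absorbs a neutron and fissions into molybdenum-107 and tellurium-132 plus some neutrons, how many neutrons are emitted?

Conserve mass number: 241 = 107 + 132 + k, so k = 241 − 239 = 2.
Check atomic number: 94 = 42 + 52 + 0 = 94. ✓

2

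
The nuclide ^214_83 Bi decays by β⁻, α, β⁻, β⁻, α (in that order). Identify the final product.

Pb-206

Start: (A, Z) = (214, 83).
After β⁻: (214, 84).
After α: (210, 82).
After β⁻: (210, 83).
After β⁻: (210, 84).
After α: (206, 82).
Z = 82 is lead.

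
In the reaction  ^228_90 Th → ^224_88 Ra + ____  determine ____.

alpha particle

Conserve mass number: 228 = 224 + A, so A = 4.
Conserve atomic number: 90 = 88 + Z, so Z = 2.
A = 4 and Z = 2 is ^4_2 He — an alpha particle.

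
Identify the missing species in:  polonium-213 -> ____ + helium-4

Conserve mass number: 213 = A + 4, so A = 209.
Conserve atomic number: 84 = Z + 2, so Z = 82.
Z = 82 is lead, so the species is lead-209.

Pb-209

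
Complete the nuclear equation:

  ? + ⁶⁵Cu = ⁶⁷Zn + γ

deuteron

Conserve mass number: A + 65 = 67 + 0, so A = 2.
Conserve atomic number: Z + 29 = 30 + 0, so Z = 1.
A = 2 and Z = 1 is ²H — a deuteron.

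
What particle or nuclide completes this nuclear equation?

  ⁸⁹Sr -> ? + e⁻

Y-89

Conserve mass number: 89 = A + 0, so A = 89.
Conserve atomic number: 38 = Z − 1, so Z = 39.
Z = 39 is yttrium, so the species is ⁸⁹Y.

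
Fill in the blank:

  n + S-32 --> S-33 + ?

Conserve mass number: 1 + 32 = 33 + A, so A = 0.
Conserve atomic number: 0 + 16 = 16 + Z, so Z = 0.
A = 0 and Z = 0 is γ — a gamma ray.

gamma ray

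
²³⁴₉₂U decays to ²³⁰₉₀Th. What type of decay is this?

ΔA = 230 − 234 = -4; ΔZ = 90 − 92 = -2.
A drops by 4 and Z drops by 2 — the signature of alpha emission.

alpha decay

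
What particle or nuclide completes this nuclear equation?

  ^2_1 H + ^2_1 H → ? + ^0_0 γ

Conserve mass number: 2 + 2 = A + 0, so A = 4.
Conserve atomic number: 1 + 1 = Z + 0, so Z = 2.
A = 4 and Z = 2 is ^4_2 He — an alpha particle.

He-4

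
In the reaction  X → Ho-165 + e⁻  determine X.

Dy-165

Conserve mass number: A = 165 + 0, so A = 165.
Conserve atomic number: Z = 67 − 1, so Z = 66.
Z = 66 is dysprosium, so the species is Dy-165.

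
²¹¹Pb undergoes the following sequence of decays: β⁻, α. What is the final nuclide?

Start: (A, Z) = (211, 82).
After β⁻: (211, 83).
After α: (207, 81).
Z = 81 is thallium.

Tl-207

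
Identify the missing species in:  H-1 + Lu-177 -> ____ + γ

Conserve mass number: 1 + 177 = A + 0, so A = 178.
Conserve atomic number: 1 + 71 = Z + 0, so Z = 72.
Z = 72 is hafnium, so the species is Hf-178.

Hf-178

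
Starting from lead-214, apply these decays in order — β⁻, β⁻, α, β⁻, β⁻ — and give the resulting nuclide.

Po-210

Start: (A, Z) = (214, 82).
After β⁻: (214, 83).
After β⁻: (214, 84).
After α: (210, 82).
After β⁻: (210, 83).
After β⁻: (210, 84).
Z = 84 is polonium.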